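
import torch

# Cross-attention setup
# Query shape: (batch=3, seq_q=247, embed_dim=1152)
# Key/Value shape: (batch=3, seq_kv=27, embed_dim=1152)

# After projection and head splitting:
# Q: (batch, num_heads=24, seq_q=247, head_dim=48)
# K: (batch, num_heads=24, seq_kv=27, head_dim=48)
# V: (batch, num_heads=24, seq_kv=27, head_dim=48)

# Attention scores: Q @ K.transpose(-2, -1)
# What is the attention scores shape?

Input shape: (3, 247, 1152)
Output shape: (3, 24, 247, 27)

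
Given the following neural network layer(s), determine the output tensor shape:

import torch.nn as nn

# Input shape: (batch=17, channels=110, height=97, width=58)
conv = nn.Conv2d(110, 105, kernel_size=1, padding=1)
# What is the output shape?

Input shape: (17, 110, 97, 58)
Output shape: (17, 105, 99, 60)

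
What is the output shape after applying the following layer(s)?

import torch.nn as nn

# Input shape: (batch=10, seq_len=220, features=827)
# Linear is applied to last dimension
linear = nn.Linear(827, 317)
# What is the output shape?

Input shape: (10, 220, 827)
Output shape: (10, 220, 317)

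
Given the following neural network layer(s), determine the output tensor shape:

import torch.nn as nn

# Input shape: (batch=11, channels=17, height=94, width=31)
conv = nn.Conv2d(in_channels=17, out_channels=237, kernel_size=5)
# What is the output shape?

Input shape: (11, 17, 94, 31)
Output shape: (11, 237, 90, 27)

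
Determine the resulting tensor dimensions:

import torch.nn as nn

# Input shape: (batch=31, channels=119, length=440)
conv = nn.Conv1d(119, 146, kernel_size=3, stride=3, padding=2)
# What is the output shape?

Input shape: (31, 119, 440)
Output shape: (31, 146, 148)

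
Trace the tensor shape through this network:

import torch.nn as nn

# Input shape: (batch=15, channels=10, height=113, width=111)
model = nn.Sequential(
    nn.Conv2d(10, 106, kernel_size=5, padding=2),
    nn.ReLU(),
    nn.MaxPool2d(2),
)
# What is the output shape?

Input shape: (15, 10, 113, 111)
  -> after Conv2d: (15, 106, 113, 111)
  -> after ReLU: (15, 106, 113, 111)
Output shape: (15, 106, 56, 55)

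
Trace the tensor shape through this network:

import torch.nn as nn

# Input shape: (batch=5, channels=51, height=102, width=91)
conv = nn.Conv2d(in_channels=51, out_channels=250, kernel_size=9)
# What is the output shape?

Input shape: (5, 51, 102, 91)
Output shape: (5, 250, 94, 83)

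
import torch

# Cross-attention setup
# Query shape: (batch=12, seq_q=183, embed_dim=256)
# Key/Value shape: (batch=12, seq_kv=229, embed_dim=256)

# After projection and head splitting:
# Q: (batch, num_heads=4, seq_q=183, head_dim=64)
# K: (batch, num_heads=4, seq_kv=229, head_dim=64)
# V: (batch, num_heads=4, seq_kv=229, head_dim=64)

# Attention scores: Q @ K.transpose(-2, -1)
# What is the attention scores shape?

Input shape: (12, 183, 256)
Output shape: (12, 4, 183, 229)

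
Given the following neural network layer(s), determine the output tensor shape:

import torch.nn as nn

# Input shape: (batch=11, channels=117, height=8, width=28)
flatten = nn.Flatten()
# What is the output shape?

Input shape: (11, 117, 8, 28)
Output shape: (11, 26208)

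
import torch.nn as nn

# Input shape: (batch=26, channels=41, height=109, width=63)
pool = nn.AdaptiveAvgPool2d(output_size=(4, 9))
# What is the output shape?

Input shape: (26, 41, 109, 63)
Output shape: (26, 41, 4, 9)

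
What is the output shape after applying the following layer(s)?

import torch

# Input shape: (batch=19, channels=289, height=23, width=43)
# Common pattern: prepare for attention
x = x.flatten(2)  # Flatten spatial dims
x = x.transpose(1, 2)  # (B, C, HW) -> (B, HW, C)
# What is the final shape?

Input shape: (19, 289, 23, 43)
  -> after flatten(2): (19, 289, 989)
Output shape: (19, 989, 289)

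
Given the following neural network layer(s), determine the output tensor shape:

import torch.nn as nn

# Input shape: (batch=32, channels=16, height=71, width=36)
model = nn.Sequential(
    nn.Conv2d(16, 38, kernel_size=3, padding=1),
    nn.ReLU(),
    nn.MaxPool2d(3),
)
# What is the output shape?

Input shape: (32, 16, 71, 36)
  -> after Conv2d: (32, 38, 71, 36)
  -> after ReLU: (32, 38, 71, 36)
Output shape: (32, 38, 23, 12)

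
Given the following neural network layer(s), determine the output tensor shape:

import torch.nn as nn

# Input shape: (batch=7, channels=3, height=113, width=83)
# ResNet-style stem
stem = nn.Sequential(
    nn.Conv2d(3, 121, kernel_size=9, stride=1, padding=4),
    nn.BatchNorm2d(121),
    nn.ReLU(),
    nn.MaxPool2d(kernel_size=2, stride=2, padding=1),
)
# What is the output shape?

Input shape: (7, 3, 113, 83)
  -> after Conv2d 9x9 stride=1: (7, 121, 113, 83)
Output shape: (7, 121, 57, 42)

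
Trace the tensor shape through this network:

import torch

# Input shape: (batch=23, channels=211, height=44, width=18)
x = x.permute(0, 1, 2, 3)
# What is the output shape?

Input shape: (23, 211, 44, 18)
Output shape: (23, 211, 44, 18)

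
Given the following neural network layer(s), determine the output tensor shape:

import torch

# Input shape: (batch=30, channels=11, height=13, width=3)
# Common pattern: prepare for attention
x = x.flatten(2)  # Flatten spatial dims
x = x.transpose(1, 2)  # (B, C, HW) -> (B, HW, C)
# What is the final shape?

Input shape: (30, 11, 13, 3)
  -> after flatten(2): (30, 11, 39)
Output shape: (30, 39, 11)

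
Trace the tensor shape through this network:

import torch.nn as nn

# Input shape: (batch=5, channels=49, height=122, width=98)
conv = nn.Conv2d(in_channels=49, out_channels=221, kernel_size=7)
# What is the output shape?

Input shape: (5, 49, 122, 98)
Output shape: (5, 221, 116, 92)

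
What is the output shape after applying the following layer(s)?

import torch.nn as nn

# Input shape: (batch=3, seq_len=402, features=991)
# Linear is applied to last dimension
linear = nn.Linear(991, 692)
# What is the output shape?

Input shape: (3, 402, 991)
Output shape: (3, 402, 692)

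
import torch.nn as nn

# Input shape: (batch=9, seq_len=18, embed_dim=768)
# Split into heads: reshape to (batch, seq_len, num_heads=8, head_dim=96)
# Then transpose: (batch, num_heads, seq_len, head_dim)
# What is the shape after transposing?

Input shape: (9, 18, 768)
  -> after reshape: (9, 18, 8, 96)
Output shape: (9, 8, 18, 96)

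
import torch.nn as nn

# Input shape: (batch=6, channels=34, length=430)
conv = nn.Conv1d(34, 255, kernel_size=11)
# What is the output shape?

Input shape: (6, 34, 430)
Output shape: (6, 255, 420)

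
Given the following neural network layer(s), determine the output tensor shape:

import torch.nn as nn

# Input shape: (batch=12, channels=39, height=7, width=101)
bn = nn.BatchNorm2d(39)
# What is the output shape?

Input shape: (12, 39, 7, 101)
Output shape: (12, 39, 7, 101)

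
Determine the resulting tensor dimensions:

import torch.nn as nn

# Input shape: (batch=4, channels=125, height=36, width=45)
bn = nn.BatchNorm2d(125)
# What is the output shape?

Input shape: (4, 125, 36, 45)
Output shape: (4, 125, 36, 45)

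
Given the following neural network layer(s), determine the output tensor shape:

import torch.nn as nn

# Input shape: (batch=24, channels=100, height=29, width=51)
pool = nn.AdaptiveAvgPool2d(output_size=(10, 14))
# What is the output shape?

Input shape: (24, 100, 29, 51)
Output shape: (24, 100, 10, 14)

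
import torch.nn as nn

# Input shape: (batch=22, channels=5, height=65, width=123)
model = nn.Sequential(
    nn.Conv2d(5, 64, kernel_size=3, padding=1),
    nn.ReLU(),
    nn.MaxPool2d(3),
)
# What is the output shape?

Input shape: (22, 5, 65, 123)
  -> after Conv2d: (22, 64, 65, 123)
  -> after ReLU: (22, 64, 65, 123)
Output shape: (22, 64, 21, 41)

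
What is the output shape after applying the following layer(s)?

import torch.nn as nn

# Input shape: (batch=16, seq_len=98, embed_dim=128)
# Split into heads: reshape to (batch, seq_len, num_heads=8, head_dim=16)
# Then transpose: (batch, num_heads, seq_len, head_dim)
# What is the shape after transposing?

Input shape: (16, 98, 128)
  -> after reshape: (16, 98, 8, 16)
Output shape: (16, 8, 98, 16)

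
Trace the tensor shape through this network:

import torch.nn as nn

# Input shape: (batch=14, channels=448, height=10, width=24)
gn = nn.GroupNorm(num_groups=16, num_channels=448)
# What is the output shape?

Input shape: (14, 448, 10, 24)
Output shape: (14, 448, 10, 24)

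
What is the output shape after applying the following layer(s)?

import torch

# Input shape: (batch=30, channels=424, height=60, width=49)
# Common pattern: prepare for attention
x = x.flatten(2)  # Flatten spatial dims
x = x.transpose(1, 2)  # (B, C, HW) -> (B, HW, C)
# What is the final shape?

Input shape: (30, 424, 60, 49)
  -> after flatten(2): (30, 424, 2940)
Output shape: (30, 2940, 424)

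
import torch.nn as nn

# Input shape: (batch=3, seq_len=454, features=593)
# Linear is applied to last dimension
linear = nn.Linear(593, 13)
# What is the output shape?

Input shape: (3, 454, 593)
Output shape: (3, 454, 13)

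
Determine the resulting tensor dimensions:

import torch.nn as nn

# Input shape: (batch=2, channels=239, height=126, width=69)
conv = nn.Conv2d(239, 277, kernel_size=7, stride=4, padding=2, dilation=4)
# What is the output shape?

Input shape: (2, 239, 126, 69)
Output shape: (2, 277, 27, 13)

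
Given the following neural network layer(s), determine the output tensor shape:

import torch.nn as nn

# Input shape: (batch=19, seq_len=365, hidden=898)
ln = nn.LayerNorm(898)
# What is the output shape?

Input shape: (19, 365, 898)
Output shape: (19, 365, 898)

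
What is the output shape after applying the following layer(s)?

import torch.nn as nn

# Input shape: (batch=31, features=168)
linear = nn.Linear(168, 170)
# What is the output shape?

Input shape: (31, 168)
Output shape: (31, 170)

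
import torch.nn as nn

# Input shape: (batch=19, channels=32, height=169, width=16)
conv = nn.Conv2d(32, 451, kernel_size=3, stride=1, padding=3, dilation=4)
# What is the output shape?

Input shape: (19, 32, 169, 16)
Output shape: (19, 451, 167, 14)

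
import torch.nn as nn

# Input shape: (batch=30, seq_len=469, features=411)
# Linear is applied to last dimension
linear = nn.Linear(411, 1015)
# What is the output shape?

Input shape: (30, 469, 411)
Output shape: (30, 469, 1015)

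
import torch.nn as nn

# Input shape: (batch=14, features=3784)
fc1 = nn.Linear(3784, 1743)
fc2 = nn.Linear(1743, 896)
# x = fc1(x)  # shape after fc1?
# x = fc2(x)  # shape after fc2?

Input shape: (14, 3784)
  -> after fc1: (14, 1743)
Output shape: (14, 896)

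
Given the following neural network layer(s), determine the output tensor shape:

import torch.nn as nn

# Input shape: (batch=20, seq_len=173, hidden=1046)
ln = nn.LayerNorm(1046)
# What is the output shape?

Input shape: (20, 173, 1046)
Output shape: (20, 173, 1046)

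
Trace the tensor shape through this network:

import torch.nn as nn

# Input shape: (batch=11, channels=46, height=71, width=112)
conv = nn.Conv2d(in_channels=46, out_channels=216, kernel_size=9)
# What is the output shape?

Input shape: (11, 46, 71, 112)
Output shape: (11, 216, 63, 104)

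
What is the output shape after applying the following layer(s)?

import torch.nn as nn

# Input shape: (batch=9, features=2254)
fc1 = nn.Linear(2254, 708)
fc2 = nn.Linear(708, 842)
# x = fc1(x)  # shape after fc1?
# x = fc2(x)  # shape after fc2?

Input shape: (9, 2254)
  -> after fc1: (9, 708)
Output shape: (9, 842)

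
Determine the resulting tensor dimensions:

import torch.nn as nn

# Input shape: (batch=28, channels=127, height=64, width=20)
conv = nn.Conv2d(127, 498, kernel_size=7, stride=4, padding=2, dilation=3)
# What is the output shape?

Input shape: (28, 127, 64, 20)
Output shape: (28, 498, 13, 2)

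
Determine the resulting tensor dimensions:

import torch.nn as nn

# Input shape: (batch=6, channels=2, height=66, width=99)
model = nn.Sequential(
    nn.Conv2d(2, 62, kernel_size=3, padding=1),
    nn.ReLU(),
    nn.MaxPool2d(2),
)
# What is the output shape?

Input shape: (6, 2, 66, 99)
  -> after Conv2d: (6, 62, 66, 99)
  -> after ReLU: (6, 62, 66, 99)
Output shape: (6, 62, 33, 49)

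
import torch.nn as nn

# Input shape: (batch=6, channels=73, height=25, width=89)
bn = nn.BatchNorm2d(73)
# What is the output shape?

Input shape: (6, 73, 25, 89)
Output shape: (6, 73, 25, 89)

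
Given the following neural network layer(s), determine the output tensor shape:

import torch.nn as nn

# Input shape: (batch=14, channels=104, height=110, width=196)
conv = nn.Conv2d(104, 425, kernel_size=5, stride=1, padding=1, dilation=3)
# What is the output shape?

Input shape: (14, 104, 110, 196)
Output shape: (14, 425, 100, 186)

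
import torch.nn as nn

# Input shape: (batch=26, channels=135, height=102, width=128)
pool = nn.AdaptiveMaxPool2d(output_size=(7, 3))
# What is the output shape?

Input shape: (26, 135, 102, 128)
Output shape: (26, 135, 7, 3)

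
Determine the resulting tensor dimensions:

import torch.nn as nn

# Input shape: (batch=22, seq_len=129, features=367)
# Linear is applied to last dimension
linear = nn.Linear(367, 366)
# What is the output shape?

Input shape: (22, 129, 367)
Output shape: (22, 129, 366)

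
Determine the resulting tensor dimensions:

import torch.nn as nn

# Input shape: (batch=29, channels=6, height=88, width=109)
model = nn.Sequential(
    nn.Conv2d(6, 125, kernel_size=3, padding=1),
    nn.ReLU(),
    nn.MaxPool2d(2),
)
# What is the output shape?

Input shape: (29, 6, 88, 109)
  -> after Conv2d: (29, 125, 88, 109)
  -> after ReLU: (29, 125, 88, 109)
Output shape: (29, 125, 44, 54)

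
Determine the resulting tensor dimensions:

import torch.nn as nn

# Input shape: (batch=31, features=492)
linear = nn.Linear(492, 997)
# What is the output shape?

Input shape: (31, 492)
Output shape: (31, 997)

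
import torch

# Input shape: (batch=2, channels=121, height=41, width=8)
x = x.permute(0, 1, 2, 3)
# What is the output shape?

Input shape: (2, 121, 41, 8)
Output shape: (2, 121, 41, 8)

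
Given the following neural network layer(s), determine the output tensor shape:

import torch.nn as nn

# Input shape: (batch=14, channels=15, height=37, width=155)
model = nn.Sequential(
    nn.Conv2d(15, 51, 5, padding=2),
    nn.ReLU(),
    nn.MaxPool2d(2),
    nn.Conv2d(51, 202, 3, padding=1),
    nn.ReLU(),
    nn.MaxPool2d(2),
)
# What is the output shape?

Input shape: (14, 15, 37, 155)
  -> after first Conv2d: (14, 51, 37, 155)
  -> after first MaxPool2d: (14, 51, 18, 77)
  -> after second Conv2d: (14, 202, 18, 77)
Output shape: (14, 202, 9, 38)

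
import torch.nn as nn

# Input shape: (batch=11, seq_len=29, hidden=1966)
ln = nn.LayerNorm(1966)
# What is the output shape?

Input shape: (11, 29, 1966)
Output shape: (11, 29, 1966)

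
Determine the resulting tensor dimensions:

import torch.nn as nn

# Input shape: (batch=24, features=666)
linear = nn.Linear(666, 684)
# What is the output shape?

Input shape: (24, 666)
Output shape: (24, 684)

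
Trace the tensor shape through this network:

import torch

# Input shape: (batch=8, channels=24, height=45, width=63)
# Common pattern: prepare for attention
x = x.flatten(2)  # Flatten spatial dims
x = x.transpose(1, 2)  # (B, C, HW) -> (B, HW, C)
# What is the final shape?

Input shape: (8, 24, 45, 63)
  -> after flatten(2): (8, 24, 2835)
Output shape: (8, 2835, 24)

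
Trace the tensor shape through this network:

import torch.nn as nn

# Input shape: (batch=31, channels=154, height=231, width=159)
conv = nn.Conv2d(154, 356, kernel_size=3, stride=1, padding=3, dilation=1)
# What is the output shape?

Input shape: (31, 154, 231, 159)
Output shape: (31, 356, 235, 163)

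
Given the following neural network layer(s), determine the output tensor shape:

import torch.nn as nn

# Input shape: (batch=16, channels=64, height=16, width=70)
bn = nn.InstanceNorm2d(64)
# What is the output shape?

Input shape: (16, 64, 16, 70)
Output shape: (16, 64, 16, 70)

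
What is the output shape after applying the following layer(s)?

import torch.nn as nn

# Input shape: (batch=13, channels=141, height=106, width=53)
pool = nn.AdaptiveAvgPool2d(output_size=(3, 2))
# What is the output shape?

Input shape: (13, 141, 106, 53)
Output shape: (13, 141, 3, 2)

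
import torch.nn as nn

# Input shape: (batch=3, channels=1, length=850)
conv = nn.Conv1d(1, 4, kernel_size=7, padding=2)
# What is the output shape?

Input shape: (3, 1, 850)
Output shape: (3, 4, 848)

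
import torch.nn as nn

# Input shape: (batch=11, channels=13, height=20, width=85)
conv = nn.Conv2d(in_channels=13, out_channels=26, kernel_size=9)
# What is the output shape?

Input shape: (11, 13, 20, 85)
Output shape: (11, 26, 12, 77)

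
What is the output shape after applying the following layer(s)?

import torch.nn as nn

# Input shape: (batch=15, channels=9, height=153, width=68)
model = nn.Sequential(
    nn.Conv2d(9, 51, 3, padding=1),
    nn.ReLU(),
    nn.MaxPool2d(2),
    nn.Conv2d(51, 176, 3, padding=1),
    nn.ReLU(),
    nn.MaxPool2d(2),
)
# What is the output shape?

Input shape: (15, 9, 153, 68)
  -> after first Conv2d: (15, 51, 153, 68)
  -> after first MaxPool2d: (15, 51, 76, 34)
  -> after second Conv2d: (15, 176, 76, 34)
Output shape: (15, 176, 38, 17)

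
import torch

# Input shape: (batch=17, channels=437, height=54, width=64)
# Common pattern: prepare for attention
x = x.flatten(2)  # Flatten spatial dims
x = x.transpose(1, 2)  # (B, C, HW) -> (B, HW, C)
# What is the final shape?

Input shape: (17, 437, 54, 64)
  -> after flatten(2): (17, 437, 3456)
Output shape: (17, 3456, 437)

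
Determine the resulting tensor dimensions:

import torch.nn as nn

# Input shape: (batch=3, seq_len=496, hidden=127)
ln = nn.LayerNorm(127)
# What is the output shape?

Input shape: (3, 496, 127)
Output shape: (3, 496, 127)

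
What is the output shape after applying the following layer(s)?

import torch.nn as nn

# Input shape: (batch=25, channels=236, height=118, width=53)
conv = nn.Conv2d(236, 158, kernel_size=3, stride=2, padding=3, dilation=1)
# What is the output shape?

Input shape: (25, 236, 118, 53)
Output shape: (25, 158, 61, 29)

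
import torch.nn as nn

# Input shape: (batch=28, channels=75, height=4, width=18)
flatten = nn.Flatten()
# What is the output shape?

Input shape: (28, 75, 4, 18)
Output shape: (28, 5400)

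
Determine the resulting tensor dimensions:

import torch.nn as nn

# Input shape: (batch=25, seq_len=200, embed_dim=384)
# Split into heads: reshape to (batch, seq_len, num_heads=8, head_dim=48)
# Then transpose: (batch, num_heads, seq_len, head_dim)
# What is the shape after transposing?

Input shape: (25, 200, 384)
  -> after reshape: (25, 200, 8, 48)
Output shape: (25, 8, 200, 48)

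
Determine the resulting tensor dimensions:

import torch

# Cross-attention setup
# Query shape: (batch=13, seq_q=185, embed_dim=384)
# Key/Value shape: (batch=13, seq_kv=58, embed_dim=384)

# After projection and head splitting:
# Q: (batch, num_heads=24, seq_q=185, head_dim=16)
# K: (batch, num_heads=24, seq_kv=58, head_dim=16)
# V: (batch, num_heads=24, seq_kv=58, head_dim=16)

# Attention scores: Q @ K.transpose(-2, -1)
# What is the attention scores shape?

Input shape: (13, 185, 384)
Output shape: (13, 24, 185, 58)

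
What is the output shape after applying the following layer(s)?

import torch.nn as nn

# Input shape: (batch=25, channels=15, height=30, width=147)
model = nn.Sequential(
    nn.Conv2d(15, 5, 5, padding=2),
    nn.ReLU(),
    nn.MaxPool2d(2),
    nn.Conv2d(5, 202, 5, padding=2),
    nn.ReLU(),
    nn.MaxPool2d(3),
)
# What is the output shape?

Input shape: (25, 15, 30, 147)
  -> after first Conv2d: (25, 5, 30, 147)
  -> after first MaxPool2d: (25, 5, 15, 73)
  -> after second Conv2d: (25, 202, 15, 73)
Output shape: (25, 202, 5, 24)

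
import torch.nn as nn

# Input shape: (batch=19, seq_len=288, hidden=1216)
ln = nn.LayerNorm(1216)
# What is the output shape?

Input shape: (19, 288, 1216)
Output shape: (19, 288, 1216)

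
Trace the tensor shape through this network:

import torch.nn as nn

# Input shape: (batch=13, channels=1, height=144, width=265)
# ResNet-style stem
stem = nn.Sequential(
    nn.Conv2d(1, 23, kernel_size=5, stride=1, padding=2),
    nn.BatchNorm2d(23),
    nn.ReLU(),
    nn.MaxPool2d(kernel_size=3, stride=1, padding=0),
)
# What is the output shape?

Input shape: (13, 1, 144, 265)
  -> after Conv2d 5x5 stride=1: (13, 23, 144, 265)
Output shape: (13, 23, 142, 263)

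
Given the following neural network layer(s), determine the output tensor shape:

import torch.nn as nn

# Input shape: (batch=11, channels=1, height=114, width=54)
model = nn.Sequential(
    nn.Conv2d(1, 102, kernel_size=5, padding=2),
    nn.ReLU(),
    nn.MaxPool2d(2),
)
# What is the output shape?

Input shape: (11, 1, 114, 54)
  -> after Conv2d: (11, 102, 114, 54)
  -> after ReLU: (11, 102, 114, 54)
Output shape: (11, 102, 57, 27)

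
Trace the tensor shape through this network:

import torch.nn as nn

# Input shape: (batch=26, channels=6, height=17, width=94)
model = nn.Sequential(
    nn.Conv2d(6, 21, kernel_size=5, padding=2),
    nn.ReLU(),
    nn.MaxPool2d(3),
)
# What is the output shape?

Input shape: (26, 6, 17, 94)
  -> after Conv2d: (26, 21, 17, 94)
  -> after ReLU: (26, 21, 17, 94)
Output shape: (26, 21, 5, 31)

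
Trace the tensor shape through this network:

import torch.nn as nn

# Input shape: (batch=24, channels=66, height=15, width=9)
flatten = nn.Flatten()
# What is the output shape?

Input shape: (24, 66, 15, 9)
Output shape: (24, 8910)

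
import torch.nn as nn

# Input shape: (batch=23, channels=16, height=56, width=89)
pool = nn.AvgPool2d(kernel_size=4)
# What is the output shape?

Input shape: (23, 16, 56, 89)
Output shape: (23, 16, 14, 22)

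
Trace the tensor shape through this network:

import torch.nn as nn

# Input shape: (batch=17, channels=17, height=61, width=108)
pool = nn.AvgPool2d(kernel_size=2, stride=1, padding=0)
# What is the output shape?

Input shape: (17, 17, 61, 108)
Output shape: (17, 17, 60, 107)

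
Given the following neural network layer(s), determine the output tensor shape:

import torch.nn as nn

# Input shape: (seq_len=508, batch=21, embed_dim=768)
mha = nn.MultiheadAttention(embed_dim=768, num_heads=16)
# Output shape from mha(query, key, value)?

Input shape: (508, 21, 768)
Output shape: (508, 21, 768)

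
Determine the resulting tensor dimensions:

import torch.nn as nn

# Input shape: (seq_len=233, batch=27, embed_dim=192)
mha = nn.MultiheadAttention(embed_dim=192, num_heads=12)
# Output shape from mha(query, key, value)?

Input shape: (233, 27, 192)
Output shape: (233, 27, 192)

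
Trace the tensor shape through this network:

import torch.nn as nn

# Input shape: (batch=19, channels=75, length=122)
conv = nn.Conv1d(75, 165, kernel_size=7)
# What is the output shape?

Input shape: (19, 75, 122)
Output shape: (19, 165, 116)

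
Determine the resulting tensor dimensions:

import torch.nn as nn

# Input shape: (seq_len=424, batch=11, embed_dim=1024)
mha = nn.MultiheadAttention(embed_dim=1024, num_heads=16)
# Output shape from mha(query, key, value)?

Input shape: (424, 11, 1024)
Output shape: (424, 11, 1024)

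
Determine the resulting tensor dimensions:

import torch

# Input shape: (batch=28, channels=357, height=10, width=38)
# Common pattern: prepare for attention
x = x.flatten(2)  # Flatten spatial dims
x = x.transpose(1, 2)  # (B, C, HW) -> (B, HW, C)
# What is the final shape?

Input shape: (28, 357, 10, 38)
  -> after flatten(2): (28, 357, 380)
Output shape: (28, 380, 357)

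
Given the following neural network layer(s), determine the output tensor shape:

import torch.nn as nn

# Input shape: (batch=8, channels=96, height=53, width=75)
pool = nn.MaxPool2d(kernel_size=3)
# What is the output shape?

Input shape: (8, 96, 53, 75)
Output shape: (8, 96, 17, 25)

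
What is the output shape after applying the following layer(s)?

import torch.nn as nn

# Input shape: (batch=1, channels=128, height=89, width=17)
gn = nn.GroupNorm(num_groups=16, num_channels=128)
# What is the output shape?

Input shape: (1, 128, 89, 17)
Output shape: (1, 128, 89, 17)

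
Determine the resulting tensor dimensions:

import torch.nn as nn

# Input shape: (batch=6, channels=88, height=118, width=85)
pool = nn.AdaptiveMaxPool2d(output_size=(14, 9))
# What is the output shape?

Input shape: (6, 88, 118, 85)
Output shape: (6, 88, 14, 9)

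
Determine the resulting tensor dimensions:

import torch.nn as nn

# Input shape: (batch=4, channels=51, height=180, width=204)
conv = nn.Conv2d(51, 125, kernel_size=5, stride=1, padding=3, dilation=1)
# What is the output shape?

Input shape: (4, 51, 180, 204)
Output shape: (4, 125, 182, 206)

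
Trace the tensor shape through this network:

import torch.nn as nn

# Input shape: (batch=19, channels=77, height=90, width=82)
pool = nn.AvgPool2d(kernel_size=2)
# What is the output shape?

Input shape: (19, 77, 90, 82)
Output shape: (19, 77, 45, 41)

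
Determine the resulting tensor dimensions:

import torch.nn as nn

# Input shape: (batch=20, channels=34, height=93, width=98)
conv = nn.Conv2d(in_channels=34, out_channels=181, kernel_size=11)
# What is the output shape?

Input shape: (20, 34, 93, 98)
Output shape: (20, 181, 83, 88)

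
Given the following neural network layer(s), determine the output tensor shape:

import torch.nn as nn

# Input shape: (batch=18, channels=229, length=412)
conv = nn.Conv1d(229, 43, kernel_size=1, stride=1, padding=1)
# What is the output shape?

Input shape: (18, 229, 412)
Output shape: (18, 43, 414)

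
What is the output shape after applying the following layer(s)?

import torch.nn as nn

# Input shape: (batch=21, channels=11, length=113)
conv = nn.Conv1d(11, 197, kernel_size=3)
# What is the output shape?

Input shape: (21, 11, 113)
Output shape: (21, 197, 111)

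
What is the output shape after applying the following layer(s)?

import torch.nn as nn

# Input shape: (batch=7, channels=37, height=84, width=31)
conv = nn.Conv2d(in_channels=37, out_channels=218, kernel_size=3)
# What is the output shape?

Input shape: (7, 37, 84, 31)
Output shape: (7, 218, 82, 29)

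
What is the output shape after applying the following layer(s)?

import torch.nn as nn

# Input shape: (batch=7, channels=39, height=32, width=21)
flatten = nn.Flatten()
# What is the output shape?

Input shape: (7, 39, 32, 21)
Output shape: (7, 26208)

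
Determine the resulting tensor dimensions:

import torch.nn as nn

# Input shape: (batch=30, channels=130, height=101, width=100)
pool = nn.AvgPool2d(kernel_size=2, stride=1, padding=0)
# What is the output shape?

Input shape: (30, 130, 101, 100)
Output shape: (30, 130, 100, 99)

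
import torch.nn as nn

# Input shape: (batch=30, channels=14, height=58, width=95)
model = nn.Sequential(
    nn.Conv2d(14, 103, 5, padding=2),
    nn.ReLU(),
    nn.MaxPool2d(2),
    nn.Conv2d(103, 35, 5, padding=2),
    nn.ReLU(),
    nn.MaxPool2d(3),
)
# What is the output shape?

Input shape: (30, 14, 58, 95)
  -> after first Conv2d: (30, 103, 58, 95)
  -> after first MaxPool2d: (30, 103, 29, 47)
  -> after second Conv2d: (30, 35, 29, 47)
Output shape: (30, 35, 9, 15)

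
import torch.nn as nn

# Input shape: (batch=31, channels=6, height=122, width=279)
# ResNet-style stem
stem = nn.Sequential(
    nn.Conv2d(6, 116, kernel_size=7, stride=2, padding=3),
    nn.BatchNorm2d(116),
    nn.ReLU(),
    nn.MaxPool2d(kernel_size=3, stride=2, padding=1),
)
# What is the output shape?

Input shape: (31, 6, 122, 279)
  -> after Conv2d 7x7 stride=2: (31, 116, 61, 140)
Output shape: (31, 116, 31, 70)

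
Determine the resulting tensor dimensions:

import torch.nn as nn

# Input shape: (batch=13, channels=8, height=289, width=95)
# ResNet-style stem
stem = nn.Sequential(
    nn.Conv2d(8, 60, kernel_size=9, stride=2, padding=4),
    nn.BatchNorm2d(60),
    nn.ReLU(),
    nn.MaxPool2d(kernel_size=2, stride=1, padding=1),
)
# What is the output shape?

Input shape: (13, 8, 289, 95)
  -> after Conv2d 9x9 stride=2: (13, 60, 145, 48)
Output shape: (13, 60, 146, 49)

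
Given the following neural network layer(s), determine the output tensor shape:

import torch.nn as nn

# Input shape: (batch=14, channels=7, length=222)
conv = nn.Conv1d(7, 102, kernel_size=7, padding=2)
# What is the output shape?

Input shape: (14, 7, 222)
Output shape: (14, 102, 220)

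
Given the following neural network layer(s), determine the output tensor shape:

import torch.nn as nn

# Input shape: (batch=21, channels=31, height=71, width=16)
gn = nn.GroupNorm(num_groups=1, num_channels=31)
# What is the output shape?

Input shape: (21, 31, 71, 16)
Output shape: (21, 31, 71, 16)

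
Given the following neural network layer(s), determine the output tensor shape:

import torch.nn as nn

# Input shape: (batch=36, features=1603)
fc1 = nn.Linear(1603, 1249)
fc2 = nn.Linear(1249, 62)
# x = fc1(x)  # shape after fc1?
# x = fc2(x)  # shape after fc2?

Input shape: (36, 1603)
  -> after fc1: (36, 1249)
Output shape: (36, 62)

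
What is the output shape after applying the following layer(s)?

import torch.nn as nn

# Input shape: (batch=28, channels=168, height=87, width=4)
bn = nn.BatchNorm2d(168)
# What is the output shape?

Input shape: (28, 168, 87, 4)
Output shape: (28, 168, 87, 4)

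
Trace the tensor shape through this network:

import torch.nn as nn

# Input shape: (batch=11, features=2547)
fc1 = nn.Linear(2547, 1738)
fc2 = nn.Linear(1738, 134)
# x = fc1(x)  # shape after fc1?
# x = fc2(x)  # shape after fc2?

Input shape: (11, 2547)
  -> after fc1: (11, 1738)
Output shape: (11, 134)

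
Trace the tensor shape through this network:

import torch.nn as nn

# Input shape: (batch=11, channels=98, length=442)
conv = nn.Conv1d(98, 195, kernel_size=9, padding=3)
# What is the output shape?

Input shape: (11, 98, 442)
Output shape: (11, 195, 440)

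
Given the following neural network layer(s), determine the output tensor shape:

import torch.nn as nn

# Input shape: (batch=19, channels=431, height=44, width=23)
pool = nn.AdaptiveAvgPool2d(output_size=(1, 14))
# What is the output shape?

Input shape: (19, 431, 44, 23)
Output shape: (19, 431, 1, 14)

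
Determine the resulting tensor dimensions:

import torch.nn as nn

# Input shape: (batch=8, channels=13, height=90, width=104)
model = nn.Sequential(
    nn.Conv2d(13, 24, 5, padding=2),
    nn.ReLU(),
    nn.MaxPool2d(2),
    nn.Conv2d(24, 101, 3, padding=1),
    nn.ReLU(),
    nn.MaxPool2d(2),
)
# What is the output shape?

Input shape: (8, 13, 90, 104)
  -> after first Conv2d: (8, 24, 90, 104)
  -> after first MaxPool2d: (8, 24, 45, 52)
  -> after second Conv2d: (8, 101, 45, 52)
Output shape: (8, 101, 22, 26)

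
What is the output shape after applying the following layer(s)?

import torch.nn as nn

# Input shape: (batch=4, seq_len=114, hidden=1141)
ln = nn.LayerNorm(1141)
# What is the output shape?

Input shape: (4, 114, 1141)
Output shape: (4, 114, 1141)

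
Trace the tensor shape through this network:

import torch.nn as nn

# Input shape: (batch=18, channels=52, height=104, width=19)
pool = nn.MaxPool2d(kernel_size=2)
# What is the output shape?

Input shape: (18, 52, 104, 19)
Output shape: (18, 52, 52, 9)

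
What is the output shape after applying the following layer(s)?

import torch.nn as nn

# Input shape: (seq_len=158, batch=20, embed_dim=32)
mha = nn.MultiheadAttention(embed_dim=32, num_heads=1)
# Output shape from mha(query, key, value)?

Input shape: (158, 20, 32)
Output shape: (158, 20, 32)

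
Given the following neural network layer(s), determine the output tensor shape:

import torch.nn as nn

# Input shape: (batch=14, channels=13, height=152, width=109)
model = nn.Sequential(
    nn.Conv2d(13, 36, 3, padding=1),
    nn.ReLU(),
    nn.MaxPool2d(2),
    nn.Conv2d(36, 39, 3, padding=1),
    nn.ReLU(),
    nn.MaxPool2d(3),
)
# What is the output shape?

Input shape: (14, 13, 152, 109)
  -> after first Conv2d: (14, 36, 152, 109)
  -> after first MaxPool2d: (14, 36, 76, 54)
  -> after second Conv2d: (14, 39, 76, 54)
Output shape: (14, 39, 25, 18)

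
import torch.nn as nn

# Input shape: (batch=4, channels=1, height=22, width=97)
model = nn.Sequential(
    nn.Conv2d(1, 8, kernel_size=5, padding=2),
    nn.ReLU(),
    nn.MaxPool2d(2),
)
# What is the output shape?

Input shape: (4, 1, 22, 97)
  -> after Conv2d: (4, 8, 22, 97)
  -> after ReLU: (4, 8, 22, 97)
Output shape: (4, 8, 11, 48)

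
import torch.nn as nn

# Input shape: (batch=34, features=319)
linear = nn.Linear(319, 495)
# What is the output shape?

Input shape: (34, 319)
Output shape: (34, 495)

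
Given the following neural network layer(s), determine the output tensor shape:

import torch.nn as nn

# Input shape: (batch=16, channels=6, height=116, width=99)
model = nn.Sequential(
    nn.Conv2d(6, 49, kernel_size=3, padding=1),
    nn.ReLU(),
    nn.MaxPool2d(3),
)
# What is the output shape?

Input shape: (16, 6, 116, 99)
  -> after Conv2d: (16, 49, 116, 99)
  -> after ReLU: (16, 49, 116, 99)
Output shape: (16, 49, 38, 33)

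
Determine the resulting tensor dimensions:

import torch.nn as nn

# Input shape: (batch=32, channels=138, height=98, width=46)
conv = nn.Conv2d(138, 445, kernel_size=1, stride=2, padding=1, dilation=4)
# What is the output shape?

Input shape: (32, 138, 98, 46)
Output shape: (32, 445, 50, 24)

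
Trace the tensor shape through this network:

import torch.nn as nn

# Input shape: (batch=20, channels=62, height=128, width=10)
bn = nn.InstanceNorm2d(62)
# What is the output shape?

Input shape: (20, 62, 128, 10)
Output shape: (20, 62, 128, 10)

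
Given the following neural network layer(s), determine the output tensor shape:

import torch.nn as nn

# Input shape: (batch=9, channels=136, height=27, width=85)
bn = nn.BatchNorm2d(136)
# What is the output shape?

Input shape: (9, 136, 27, 85)
Output shape: (9, 136, 27, 85)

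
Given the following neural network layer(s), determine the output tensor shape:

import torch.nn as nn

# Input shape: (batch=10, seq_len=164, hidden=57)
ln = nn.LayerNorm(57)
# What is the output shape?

Input shape: (10, 164, 57)
Output shape: (10, 164, 57)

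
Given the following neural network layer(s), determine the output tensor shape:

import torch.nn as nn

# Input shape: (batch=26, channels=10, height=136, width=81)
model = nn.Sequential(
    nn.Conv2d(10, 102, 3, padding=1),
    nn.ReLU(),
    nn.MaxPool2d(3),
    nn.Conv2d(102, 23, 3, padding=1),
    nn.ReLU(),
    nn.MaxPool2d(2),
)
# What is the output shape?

Input shape: (26, 10, 136, 81)
  -> after first Conv2d: (26, 102, 136, 81)
  -> after first MaxPool2d: (26, 102, 45, 27)
  -> after second Conv2d: (26, 23, 45, 27)
Output shape: (26, 23, 22, 13)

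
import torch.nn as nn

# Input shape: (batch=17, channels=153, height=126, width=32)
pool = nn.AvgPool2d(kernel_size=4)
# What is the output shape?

Input shape: (17, 153, 126, 32)
Output shape: (17, 153, 31, 8)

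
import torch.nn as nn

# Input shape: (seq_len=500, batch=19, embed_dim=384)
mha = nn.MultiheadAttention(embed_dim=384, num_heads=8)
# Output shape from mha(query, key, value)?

Input shape: (500, 19, 384)
Output shape: (500, 19, 384)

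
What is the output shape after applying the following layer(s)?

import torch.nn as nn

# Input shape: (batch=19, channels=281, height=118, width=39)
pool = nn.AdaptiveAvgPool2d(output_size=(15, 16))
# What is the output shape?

Input shape: (19, 281, 118, 39)
Output shape: (19, 281, 15, 16)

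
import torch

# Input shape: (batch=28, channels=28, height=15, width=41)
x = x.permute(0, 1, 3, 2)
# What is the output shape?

Input shape: (28, 28, 15, 41)
Output shape: (28, 28, 41, 15)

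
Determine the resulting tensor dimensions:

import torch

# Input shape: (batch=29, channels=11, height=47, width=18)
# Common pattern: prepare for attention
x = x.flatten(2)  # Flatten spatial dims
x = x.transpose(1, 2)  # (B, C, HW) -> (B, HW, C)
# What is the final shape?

Input shape: (29, 11, 47, 18)
  -> after flatten(2): (29, 11, 846)
Output shape: (29, 846, 11)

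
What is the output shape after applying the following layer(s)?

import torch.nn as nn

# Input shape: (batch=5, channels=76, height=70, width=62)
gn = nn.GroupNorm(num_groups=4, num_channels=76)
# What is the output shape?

Input shape: (5, 76, 70, 62)
Output shape: (5, 76, 70, 62)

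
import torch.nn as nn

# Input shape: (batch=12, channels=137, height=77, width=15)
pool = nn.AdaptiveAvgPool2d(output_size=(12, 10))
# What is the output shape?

Input shape: (12, 137, 77, 15)
Output shape: (12, 137, 12, 10)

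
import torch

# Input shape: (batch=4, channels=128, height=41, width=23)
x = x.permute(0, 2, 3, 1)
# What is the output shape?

Input shape: (4, 128, 41, 23)
Output shape: (4, 41, 23, 128)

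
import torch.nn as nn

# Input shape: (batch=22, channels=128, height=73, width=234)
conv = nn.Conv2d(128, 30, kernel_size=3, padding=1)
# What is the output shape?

Input shape: (22, 128, 73, 234)
Output shape: (22, 30, 73, 234)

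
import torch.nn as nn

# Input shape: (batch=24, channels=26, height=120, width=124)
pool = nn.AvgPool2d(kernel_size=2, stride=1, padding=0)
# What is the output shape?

Input shape: (24, 26, 120, 124)
Output shape: (24, 26, 119, 123)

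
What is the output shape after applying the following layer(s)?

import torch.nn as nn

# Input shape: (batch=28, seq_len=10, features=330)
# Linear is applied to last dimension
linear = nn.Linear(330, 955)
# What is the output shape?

Input shape: (28, 10, 330)
Output shape: (28, 10, 955)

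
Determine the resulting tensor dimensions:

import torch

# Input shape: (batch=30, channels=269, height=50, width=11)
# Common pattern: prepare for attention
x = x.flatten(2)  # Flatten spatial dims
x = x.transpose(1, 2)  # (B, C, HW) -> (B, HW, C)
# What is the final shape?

Input shape: (30, 269, 50, 11)
  -> after flatten(2): (30, 269, 550)
Output shape: (30, 550, 269)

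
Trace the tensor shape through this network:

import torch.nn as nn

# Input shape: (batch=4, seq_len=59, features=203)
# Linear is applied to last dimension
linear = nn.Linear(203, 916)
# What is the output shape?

Input shape: (4, 59, 203)
Output shape: (4, 59, 916)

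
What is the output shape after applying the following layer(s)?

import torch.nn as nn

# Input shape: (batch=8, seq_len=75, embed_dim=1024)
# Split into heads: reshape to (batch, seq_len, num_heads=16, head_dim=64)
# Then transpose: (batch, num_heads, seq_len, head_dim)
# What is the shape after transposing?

Input shape: (8, 75, 1024)
  -> after reshape: (8, 75, 16, 64)
Output shape: (8, 16, 75, 64)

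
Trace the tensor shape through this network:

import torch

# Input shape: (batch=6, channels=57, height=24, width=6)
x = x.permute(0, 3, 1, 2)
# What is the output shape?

Input shape: (6, 57, 24, 6)
Output shape: (6, 6, 57, 24)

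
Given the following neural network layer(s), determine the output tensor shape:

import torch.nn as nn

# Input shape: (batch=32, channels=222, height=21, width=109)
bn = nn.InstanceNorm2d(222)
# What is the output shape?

Input shape: (32, 222, 21, 109)
Output shape: (32, 222, 21, 109)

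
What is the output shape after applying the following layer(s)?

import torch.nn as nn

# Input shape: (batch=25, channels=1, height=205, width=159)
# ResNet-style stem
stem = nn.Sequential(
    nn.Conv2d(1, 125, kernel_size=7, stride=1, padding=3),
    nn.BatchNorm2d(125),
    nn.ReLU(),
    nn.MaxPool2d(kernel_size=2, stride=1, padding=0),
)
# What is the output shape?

Input shape: (25, 1, 205, 159)
  -> after Conv2d 7x7 stride=1: (25, 125, 205, 159)
Output shape: (25, 125, 204, 158)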